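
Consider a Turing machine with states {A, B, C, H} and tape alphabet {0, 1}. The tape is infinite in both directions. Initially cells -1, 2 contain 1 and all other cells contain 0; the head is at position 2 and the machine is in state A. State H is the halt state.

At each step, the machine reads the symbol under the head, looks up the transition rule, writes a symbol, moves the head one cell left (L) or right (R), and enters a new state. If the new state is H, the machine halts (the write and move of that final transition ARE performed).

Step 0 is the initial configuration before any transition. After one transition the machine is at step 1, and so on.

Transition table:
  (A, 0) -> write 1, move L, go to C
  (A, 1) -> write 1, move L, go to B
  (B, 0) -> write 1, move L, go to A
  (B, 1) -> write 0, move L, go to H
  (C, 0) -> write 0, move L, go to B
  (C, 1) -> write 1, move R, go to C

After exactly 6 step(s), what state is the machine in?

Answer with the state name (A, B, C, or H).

Step 1: in state A at pos 2, read 1 -> (A,1)->write 1,move L,goto B. Now: state=B, head=1, tape[-2..3]=010010 (head:    ^)
Step 2: in state B at pos 1, read 0 -> (B,0)->write 1,move L,goto A. Now: state=A, head=0, tape[-2..3]=010110 (head:   ^)
Step 3: in state A at pos 0, read 0 -> (A,0)->write 1,move L,goto C. Now: state=C, head=-1, tape[-2..3]=011110 (head:  ^)
Step 4: in state C at pos -1, read 1 -> (C,1)->write 1,move R,goto C. Now: state=C, head=0, tape[-2..3]=011110 (head:   ^)
Step 5: in state C at pos 0, read 1 -> (C,1)->write 1,move R,goto C. Now: state=C, head=1, tape[-2..3]=011110 (head:    ^)
Step 6: in state C at pos 1, read 1 -> (C,1)->write 1,move R,goto C. Now: state=C, head=2, tape[-2..3]=011110 (head:     ^)

Answer: C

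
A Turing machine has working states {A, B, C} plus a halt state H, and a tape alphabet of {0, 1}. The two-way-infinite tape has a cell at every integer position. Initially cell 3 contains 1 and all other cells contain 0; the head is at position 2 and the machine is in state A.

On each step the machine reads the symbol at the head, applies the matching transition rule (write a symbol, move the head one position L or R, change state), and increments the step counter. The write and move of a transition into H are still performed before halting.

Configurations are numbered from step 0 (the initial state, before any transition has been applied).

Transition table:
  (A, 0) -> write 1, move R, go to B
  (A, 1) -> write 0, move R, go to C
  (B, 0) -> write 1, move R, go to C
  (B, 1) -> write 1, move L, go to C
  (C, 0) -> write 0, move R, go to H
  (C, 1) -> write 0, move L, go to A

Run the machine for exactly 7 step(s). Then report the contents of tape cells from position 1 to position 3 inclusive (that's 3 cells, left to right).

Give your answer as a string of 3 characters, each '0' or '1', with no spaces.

Step 1: in state A at pos 2, read 0 -> (A,0)->write 1,move R,goto B. Now: state=B, head=3, tape[1..4]=0110 (head:   ^)
Step 2: in state B at pos 3, read 1 -> (B,1)->write 1,move L,goto C. Now: state=C, head=2, tape[1..4]=0110 (head:  ^)
Step 3: in state C at pos 2, read 1 -> (C,1)->write 0,move L,goto A. Now: state=A, head=1, tape[0..4]=00010 (head:  ^)
Step 4: in state A at pos 1, read 0 -> (A,0)->write 1,move R,goto B. Now: state=B, head=2, tape[0..4]=01010 (head:   ^)
Step 5: in state B at pos 2, read 0 -> (B,0)->write 1,move R,goto C. Now: state=C, head=3, tape[0..4]=01110 (head:    ^)
Step 6: in state C at pos 3, read 1 -> (C,1)->write 0,move L,goto A. Now: state=A, head=2, tape[0..4]=01100 (head:   ^)
Step 7: in state A at pos 2, read 1 -> (A,1)->write 0,move R,goto C. Now: state=C, head=3, tape[0..4]=01000 (head:    ^)

Answer: 100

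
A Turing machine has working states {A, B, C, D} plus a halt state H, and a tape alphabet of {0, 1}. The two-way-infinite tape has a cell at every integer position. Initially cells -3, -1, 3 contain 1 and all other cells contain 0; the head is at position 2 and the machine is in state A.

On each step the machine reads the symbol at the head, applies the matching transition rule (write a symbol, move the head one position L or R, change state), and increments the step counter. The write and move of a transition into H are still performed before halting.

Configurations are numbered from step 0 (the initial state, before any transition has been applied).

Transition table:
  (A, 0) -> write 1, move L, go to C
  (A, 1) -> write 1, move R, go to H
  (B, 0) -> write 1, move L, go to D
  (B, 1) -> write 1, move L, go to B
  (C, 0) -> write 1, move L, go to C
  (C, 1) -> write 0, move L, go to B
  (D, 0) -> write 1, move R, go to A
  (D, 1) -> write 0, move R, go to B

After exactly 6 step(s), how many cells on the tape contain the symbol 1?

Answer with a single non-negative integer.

Answer: 5

Derivation:
Step 1: in state A at pos 2, read 0 -> (A,0)->write 1,move L,goto C. Now: state=C, head=1, tape[-4..4]=010100110 (head:      ^)
Step 2: in state C at pos 1, read 0 -> (C,0)->write 1,move L,goto C. Now: state=C, head=0, tape[-4..4]=010101110 (head:     ^)
Step 3: in state C at pos 0, read 0 -> (C,0)->write 1,move L,goto C. Now: state=C, head=-1, tape[-4..4]=010111110 (head:    ^)
Step 4: in state C at pos -1, read 1 -> (C,1)->write 0,move L,goto B. Now: state=B, head=-2, tape[-4..4]=010011110 (head:   ^)
Step 5: in state B at pos -2, read 0 -> (B,0)->write 1,move L,goto D. Now: state=D, head=-3, tape[-4..4]=011011110 (head:  ^)
Step 6: in state D at pos -3, read 1 -> (D,1)->write 0,move R,goto B. Now: state=B, head=-2, tape[-4..4]=001011110 (head:   ^)
Cells containing 1 after step 6: {-2, 0, 1, 2, 3} -> 5 cell(s)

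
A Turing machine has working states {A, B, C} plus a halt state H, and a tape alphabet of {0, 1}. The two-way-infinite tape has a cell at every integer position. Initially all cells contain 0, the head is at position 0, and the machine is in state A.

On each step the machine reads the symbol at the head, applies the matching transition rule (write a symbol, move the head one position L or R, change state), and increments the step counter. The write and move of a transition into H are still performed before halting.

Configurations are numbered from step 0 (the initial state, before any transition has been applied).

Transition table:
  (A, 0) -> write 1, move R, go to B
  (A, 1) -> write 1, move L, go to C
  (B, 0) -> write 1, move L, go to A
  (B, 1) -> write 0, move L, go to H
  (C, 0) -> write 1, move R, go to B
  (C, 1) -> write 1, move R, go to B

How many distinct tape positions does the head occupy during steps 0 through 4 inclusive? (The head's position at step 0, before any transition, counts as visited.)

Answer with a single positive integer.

Step 1: in state A at pos 0, read 0 -> (A,0)->write 1,move R,goto B. Now: state=B, head=1, tape[-1..2]=0100 (head:   ^)
Step 2: in state B at pos 1, read 0 -> (B,0)->write 1,move L,goto A. Now: state=A, head=0, tape[-1..2]=0110 (head:  ^)
Step 3: in state A at pos 0, read 1 -> (A,1)->write 1,move L,goto C. Now: state=C, head=-1, tape[-2..2]=00110 (head:  ^)
Step 4: in state C at pos -1, read 0 -> (C,0)->write 1,move R,goto B. Now: state=B, head=0, tape[-2..2]=01110 (head:   ^)
Head positions at steps 0..4: starting at 0, distinct positions visited = {-1, 0, 1} -> 3 position(s)

Answer: 3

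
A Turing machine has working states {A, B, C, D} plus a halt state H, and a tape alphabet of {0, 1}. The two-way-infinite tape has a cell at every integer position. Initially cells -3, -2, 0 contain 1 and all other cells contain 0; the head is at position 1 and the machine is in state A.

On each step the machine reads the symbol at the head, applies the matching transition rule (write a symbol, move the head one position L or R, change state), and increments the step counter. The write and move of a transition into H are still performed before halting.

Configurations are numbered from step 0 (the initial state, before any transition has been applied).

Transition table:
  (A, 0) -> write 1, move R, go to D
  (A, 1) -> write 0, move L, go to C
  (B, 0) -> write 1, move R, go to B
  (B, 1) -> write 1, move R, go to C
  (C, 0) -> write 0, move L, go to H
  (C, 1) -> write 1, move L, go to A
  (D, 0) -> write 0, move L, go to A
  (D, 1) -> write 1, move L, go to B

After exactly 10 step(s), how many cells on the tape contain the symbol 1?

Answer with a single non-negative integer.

Answer: 3

Derivation:
Step 1: in state A at pos 1, read 0 -> (A,0)->write 1,move R,goto D. Now: state=D, head=2, tape[-4..3]=01101100 (head:       ^)
Step 2: in state D at pos 2, read 0 -> (D,0)->write 0,move L,goto A. Now: state=A, head=1, tape[-4..3]=01101100 (head:      ^)
Step 3: in state A at pos 1, read 1 -> (A,1)->write 0,move L,goto C. Now: state=C, head=0, tape[-4..3]=01101000 (head:     ^)
Step 4: in state C at pos 0, read 1 -> (C,1)->write 1,move L,goto A. Now: state=A, head=-1, tape[-4..3]=01101000 (head:    ^)
Step 5: in state A at pos -1, read 0 -> (A,0)->write 1,move R,goto D. Now: state=D, head=0, tape[-4..3]=01111000 (head:     ^)
Step 6: in state D at pos 0, read 1 -> (D,1)->write 1,move L,goto B. Now: state=B, head=-1, tape[-4..3]=01111000 (head:    ^)
Step 7: in state B at pos -1, read 1 -> (B,1)->write 1,move R,goto C. Now: state=C, head=0, tape[-4..3]=01111000 (head:     ^)
Step 8: in state C at pos 0, read 1 -> (C,1)->write 1,move L,goto A. Now: state=A, head=-1, tape[-4..3]=01111000 (head:    ^)
Step 9: in state A at pos -1, read 1 -> (A,1)->write 0,move L,goto C. Now: state=C, head=-2, tape[-4..3]=01101000 (head:   ^)
Step 10: in state C at pos -2, read 1 -> (C,1)->write 1,move L,goto A. Now: state=A, head=-3, tape[-4..3]=01101000 (head:  ^)
Cells containing 1 after step 10: {-3, -2, 0} -> 3 cell(s)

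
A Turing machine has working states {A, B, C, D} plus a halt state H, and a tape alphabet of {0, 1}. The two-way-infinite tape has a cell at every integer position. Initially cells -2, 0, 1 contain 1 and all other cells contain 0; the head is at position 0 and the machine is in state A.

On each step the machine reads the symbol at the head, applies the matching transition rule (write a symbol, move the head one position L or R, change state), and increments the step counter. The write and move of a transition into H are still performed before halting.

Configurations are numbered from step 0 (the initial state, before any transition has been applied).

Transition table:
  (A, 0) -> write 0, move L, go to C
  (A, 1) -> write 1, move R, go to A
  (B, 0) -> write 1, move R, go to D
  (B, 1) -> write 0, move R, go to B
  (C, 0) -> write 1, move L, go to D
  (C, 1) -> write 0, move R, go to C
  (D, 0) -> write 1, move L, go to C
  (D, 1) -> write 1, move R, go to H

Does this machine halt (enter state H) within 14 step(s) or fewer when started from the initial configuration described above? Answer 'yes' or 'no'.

Step 1: in state A at pos 0, read 1 -> (A,1)->write 1,move R,goto A. Now: state=A, head=1, tape[-3..2]=010110 (head:     ^)
Step 2: in state A at pos 1, read 1 -> (A,1)->write 1,move R,goto A. Now: state=A, head=2, tape[-3..3]=0101100 (head:      ^)
Step 3: in state A at pos 2, read 0 -> (A,0)->write 0,move L,goto C. Now: state=C, head=1, tape[-3..3]=0101100 (head:     ^)
Step 4: in state C at pos 1, read 1 -> (C,1)->write 0,move R,goto C. Now: state=C, head=2, tape[-3..3]=0101000 (head:      ^)
Step 5: in state C at pos 2, read 0 -> (C,0)->write 1,move L,goto D. Now: state=D, head=1, tape[-3..3]=0101010 (head:     ^)
Step 6: in state D at pos 1, read 0 -> (D,0)->write 1,move L,goto C. Now: state=C, head=0, tape[-3..3]=0101110 (head:    ^)
Step 7: in state C at pos 0, read 1 -> (C,1)->write 0,move R,goto C. Now: state=C, head=1, tape[-3..3]=0100110 (head:     ^)
Step 8: in state C at pos 1, read 1 -> (C,1)->write 0,move R,goto C. Now: state=C, head=2, tape[-3..3]=0100010 (head:      ^)
Step 9: in state C at pos 2, read 1 -> (C,1)->write 0,move R,goto C. Now: state=C, head=3, tape[-3..4]=01000000 (head:       ^)
Step 10: in state C at pos 3, read 0 -> (C,0)->write 1,move L,goto D. Now: state=D, head=2, tape[-3..4]=01000010 (head:      ^)
Step 11: in state D at pos 2, read 0 -> (D,0)->write 1,move L,goto C. Now: state=C, head=1, tape[-3..4]=01000110 (head:     ^)
Step 12: in state C at pos 1, read 0 -> (C,0)->write 1,move L,goto D. Now: state=D, head=0, tape[-3..4]=01001110 (head:    ^)
Step 13: in state D at pos 0, read 0 -> (D,0)->write 1,move L,goto C. Now: state=C, head=-1, tape[-3..4]=01011110 (head:   ^)
Step 14: in state C at pos -1, read 0 -> (C,0)->write 1,move L,goto D. Now: state=D, head=-2, tape[-3..4]=01111110 (head:  ^)
After 14 step(s): state = D (not H) -> not halted within 14 -> no

Answer: no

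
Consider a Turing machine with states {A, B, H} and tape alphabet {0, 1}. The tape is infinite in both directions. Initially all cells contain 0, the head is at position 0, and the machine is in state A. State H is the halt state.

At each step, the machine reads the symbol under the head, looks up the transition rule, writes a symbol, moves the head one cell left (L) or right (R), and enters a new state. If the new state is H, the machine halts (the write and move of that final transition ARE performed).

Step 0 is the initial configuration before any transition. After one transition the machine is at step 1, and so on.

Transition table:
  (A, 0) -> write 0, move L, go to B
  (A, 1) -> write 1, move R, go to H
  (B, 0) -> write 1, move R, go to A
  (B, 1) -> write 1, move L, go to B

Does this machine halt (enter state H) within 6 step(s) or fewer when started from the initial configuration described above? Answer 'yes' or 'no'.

Answer: yes

Derivation:
Step 1: in state A at pos 0, read 0 -> (A,0)->write 0,move L,goto B. Now: state=B, head=-1, tape[-2..1]=0000 (head:  ^)
Step 2: in state B at pos -1, read 0 -> (B,0)->write 1,move R,goto A. Now: state=A, head=0, tape[-2..1]=0100 (head:   ^)
Step 3: in state A at pos 0, read 0 -> (A,0)->write 0,move L,goto B. Now: state=B, head=-1, tape[-2..1]=0100 (head:  ^)
Step 4: in state B at pos -1, read 1 -> (B,1)->write 1,move L,goto B. Now: state=B, head=-2, tape[-3..1]=00100 (head:  ^)
Step 5: in state B at pos -2, read 0 -> (B,0)->write 1,move R,goto A. Now: state=A, head=-1, tape[-3..1]=01100 (head:   ^)
Step 6: in state A at pos -1, read 1 -> (A,1)->write 1,move R,goto H. Now: state=H, head=0, tape[-3..1]=01100 (head:    ^)
State H reached at step 6; 6 <= 6 -> yes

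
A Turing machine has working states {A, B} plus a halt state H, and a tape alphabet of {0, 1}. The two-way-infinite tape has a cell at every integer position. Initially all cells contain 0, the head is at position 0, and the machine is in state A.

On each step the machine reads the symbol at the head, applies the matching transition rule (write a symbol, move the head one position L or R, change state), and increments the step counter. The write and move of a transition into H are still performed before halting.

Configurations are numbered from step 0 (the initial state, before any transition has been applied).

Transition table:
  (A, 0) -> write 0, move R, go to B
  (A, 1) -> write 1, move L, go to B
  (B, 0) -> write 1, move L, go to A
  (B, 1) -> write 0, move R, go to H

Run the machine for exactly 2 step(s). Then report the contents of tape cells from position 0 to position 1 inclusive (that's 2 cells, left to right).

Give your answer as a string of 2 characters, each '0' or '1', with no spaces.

Answer: 01

Derivation:
Step 1: in state A at pos 0, read 0 -> (A,0)->write 0,move R,goto B. Now: state=B, head=1, tape[-1..2]=0000 (head:   ^)
Step 2: in state B at pos 1, read 0 -> (B,0)->write 1,move L,goto A. Now: state=A, head=0, tape[-1..2]=0010 (head:  ^)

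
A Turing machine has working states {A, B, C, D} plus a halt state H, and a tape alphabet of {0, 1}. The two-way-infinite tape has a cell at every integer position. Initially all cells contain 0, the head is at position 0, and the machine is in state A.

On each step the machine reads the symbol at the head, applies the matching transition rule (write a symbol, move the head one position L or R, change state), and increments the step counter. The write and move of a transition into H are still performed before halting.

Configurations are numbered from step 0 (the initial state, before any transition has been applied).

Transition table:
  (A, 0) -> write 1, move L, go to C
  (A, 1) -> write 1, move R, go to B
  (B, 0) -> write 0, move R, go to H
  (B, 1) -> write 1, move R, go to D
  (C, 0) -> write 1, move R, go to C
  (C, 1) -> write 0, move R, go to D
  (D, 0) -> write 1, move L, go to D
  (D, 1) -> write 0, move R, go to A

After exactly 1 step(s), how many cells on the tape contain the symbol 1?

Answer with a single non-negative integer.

Answer: 1

Derivation:
Step 1: in state A at pos 0, read 0 -> (A,0)->write 1,move L,goto C. Now: state=C, head=-1, tape[-2..1]=0010 (head:  ^)
Cells containing 1 after step 1: {0} -> 1 cell(s)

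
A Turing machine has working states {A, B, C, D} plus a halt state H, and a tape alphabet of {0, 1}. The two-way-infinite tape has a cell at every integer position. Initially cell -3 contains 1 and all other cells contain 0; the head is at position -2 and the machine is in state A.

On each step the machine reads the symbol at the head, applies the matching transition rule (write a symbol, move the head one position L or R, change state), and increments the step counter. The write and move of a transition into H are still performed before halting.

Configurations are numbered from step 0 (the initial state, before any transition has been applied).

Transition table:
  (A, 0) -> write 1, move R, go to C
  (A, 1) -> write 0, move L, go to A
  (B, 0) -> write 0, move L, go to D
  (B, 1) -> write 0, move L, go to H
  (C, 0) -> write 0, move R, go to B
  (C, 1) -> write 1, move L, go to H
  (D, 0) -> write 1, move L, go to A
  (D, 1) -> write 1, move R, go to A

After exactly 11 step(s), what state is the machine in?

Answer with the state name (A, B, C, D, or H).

Answer: A

Derivation:
Step 1: in state A at pos -2, read 0 -> (A,0)->write 1,move R,goto C. Now: state=C, head=-1, tape[-4..0]=01100 (head:    ^)
Step 2: in state C at pos -1, read 0 -> (C,0)->write 0,move R,goto B. Now: state=B, head=0, tape[-4..1]=011000 (head:     ^)
Step 3: in state B at pos 0, read 0 -> (B,0)->write 0,move L,goto D. Now: state=D, head=-1, tape[-4..1]=011000 (head:    ^)
Step 4: in state D at pos -1, read 0 -> (D,0)->write 1,move L,goto A. Now: state=A, head=-2, tape[-4..1]=011100 (head:   ^)
Step 5: in state A at pos -2, read 1 -> (A,1)->write 0,move L,goto A. Now: state=A, head=-3, tape[-4..1]=010100 (head:  ^)
Step 6: in state A at pos -3, read 1 -> (A,1)->write 0,move L,goto A. Now: state=A, head=-4, tape[-5..1]=0000100 (head:  ^)
Step 7: in state A at pos -4, read 0 -> (A,0)->write 1,move R,goto C. Now: state=C, head=-3, tape[-5..1]=0100100 (head:   ^)
Step 8: in state C at pos -3, read 0 -> (C,0)->write 0,move R,goto B. Now: state=B, head=-2, tape[-5..1]=0100100 (head:    ^)
Step 9: in state B at pos -2, read 0 -> (B,0)->write 0,move L,goto D. Now: state=D, head=-3, tape[-5..1]=0100100 (head:   ^)
Step 10: in state D at pos -3, read 0 -> (D,0)->write 1,move L,goto A. Now: state=A, head=-4, tape[-5..1]=0110100 (head:  ^)
Step 11: in state A at pos -4, read 1 -> (A,1)->write 0,move L,goto A. Now: state=A, head=-5, tape[-6..1]=00010100 (head:  ^)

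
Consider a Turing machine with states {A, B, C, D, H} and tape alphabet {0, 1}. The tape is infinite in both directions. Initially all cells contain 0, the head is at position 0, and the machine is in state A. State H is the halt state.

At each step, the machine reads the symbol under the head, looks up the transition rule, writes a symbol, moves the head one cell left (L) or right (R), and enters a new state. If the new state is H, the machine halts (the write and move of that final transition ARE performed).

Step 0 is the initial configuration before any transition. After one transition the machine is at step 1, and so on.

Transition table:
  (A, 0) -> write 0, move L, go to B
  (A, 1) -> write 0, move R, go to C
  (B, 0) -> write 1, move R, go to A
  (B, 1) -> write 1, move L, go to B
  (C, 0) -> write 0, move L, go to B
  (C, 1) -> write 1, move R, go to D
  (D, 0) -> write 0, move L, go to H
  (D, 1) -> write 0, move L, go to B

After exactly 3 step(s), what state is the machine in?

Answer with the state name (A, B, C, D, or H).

Answer: B

Derivation:
Step 1: in state A at pos 0, read 0 -> (A,0)->write 0,move L,goto B. Now: state=B, head=-1, tape[-2..1]=0000 (head:  ^)
Step 2: in state B at pos -1, read 0 -> (B,0)->write 1,move R,goto A. Now: state=A, head=0, tape[-2..1]=0100 (head:   ^)
Step 3: in state A at pos 0, read 0 -> (A,0)->write 0,move L,goto B. Now: state=B, head=-1, tape[-2..1]=0100 (head:  ^)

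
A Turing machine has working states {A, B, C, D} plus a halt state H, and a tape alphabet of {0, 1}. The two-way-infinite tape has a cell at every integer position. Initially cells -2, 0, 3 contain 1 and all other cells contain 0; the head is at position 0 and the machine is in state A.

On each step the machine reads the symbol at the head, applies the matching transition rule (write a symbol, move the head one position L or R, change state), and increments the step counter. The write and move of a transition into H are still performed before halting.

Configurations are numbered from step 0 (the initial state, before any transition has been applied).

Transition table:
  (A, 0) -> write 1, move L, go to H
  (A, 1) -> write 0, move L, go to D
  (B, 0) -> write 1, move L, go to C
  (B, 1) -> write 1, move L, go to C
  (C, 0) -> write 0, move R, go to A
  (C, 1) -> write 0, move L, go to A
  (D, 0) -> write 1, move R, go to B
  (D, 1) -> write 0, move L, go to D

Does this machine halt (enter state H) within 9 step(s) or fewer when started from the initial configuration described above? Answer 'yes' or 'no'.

Answer: yes

Derivation:
Step 1: in state A at pos 0, read 1 -> (A,1)->write 0,move L,goto D. Now: state=D, head=-1, tape[-3..4]=01000010 (head:   ^)
Step 2: in state D at pos -1, read 0 -> (D,0)->write 1,move R,goto B. Now: state=B, head=0, tape[-3..4]=01100010 (head:    ^)
Step 3: in state B at pos 0, read 0 -> (B,0)->write 1,move L,goto C. Now: state=C, head=-1, tape[-3..4]=01110010 (head:   ^)
Step 4: in state C at pos -1, read 1 -> (C,1)->write 0,move L,goto A. Now: state=A, head=-2, tape[-3..4]=01010010 (head:  ^)
Step 5: in state A at pos -2, read 1 -> (A,1)->write 0,move L,goto D. Now: state=D, head=-3, tape[-4..4]=000010010 (head:  ^)
Step 6: in state D at pos -3, read 0 -> (D,0)->write 1,move R,goto B. Now: state=B, head=-2, tape[-4..4]=010010010 (head:   ^)
Step 7: in state B at pos -2, read 0 -> (B,0)->write 1,move L,goto C. Now: state=C, head=-3, tape[-4..4]=011010010 (head:  ^)
Step 8: in state C at pos -3, read 1 -> (C,1)->write 0,move L,goto A. Now: state=A, head=-4, tape[-5..4]=0001010010 (head:  ^)
Step 9: in state A at pos -4, read 0 -> (A,0)->write 1,move L,goto H. Now: state=H, head=-5, tape[-6..4]=00101010010 (head:  ^)
State H reached at step 9; 9 <= 9 -> yes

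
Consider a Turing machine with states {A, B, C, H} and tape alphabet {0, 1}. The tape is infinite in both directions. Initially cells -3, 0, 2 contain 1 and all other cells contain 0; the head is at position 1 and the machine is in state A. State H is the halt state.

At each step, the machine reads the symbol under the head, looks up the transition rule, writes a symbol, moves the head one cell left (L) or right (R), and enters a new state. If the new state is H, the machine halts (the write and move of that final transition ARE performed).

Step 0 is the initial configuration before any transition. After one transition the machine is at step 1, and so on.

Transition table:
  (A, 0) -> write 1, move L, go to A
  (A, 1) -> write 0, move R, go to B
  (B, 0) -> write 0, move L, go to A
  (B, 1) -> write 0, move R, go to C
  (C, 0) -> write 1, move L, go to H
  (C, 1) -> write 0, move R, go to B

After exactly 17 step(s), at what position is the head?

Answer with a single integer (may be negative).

Step 1: in state A at pos 1, read 0 -> (A,0)->write 1,move L,goto A. Now: state=A, head=0, tape[-4..3]=01001110 (head:     ^)
Step 2: in state A at pos 0, read 1 -> (A,1)->write 0,move R,goto B. Now: state=B, head=1, tape[-4..3]=01000110 (head:      ^)
Step 3: in state B at pos 1, read 1 -> (B,1)->write 0,move R,goto C. Now: state=C, head=2, tape[-4..3]=01000010 (head:       ^)
Step 4: in state C at pos 2, read 1 -> (C,1)->write 0,move R,goto B. Now: state=B, head=3, tape[-4..4]=010000000 (head:        ^)
Step 5: in state B at pos 3, read 0 -> (B,0)->write 0,move L,goto A. Now: state=A, head=2, tape[-4..4]=010000000 (head:       ^)
Step 6: in state A at pos 2, read 0 -> (A,0)->write 1,move L,goto A. Now: state=A, head=1, tape[-4..4]=010000100 (head:      ^)
Step 7: in state A at pos 1, read 0 -> (A,0)->write 1,move L,goto A. Now: state=A, head=0, tape[-4..4]=010001100 (head:     ^)
Step 8: in state A at pos 0, read 0 -> (A,0)->write 1,move L,goto A. Now: state=A, head=-1, tape[-4..4]=010011100 (head:    ^)
Step 9: in state A at pos -1, read 0 -> (A,0)->write 1,move L,goto A. Now: state=A, head=-2, tape[-4..4]=010111100 (head:   ^)
Step 10: in state A at pos -2, read 0 -> (A,0)->write 1,move L,goto A. Now: state=A, head=-3, tape[-4..4]=011111100 (head:  ^)
Step 11: in state A at pos -3, read 1 -> (A,1)->write 0,move R,goto B. Now: state=B, head=-2, tape[-4..4]=001111100 (head:   ^)
Step 12: in state B at pos -2, read 1 -> (B,1)->write 0,move R,goto C. Now: state=C, head=-1, tape[-4..4]=000111100 (head:    ^)
Step 13: in state C at pos -1, read 1 -> (C,1)->write 0,move R,goto B. Now: state=B, head=0, tape[-4..4]=000011100 (head:     ^)
Step 14: in state B at pos 0, read 1 -> (B,1)->write 0,move R,goto C. Now: state=C, head=1, tape[-4..4]=000001100 (head:      ^)
Step 15: in state C at pos 1, read 1 -> (C,1)->write 0,move R,goto B. Now: state=B, head=2, tape[-4..4]=000000100 (head:       ^)
Step 16: in state B at pos 2, read 1 -> (B,1)->write 0,move R,goto C. Now: state=C, head=3, tape[-4..4]=000000000 (head:        ^)
Step 17: in state C at pos 3, read 0 -> (C,0)->write 1,move L,goto H. Now: state=H, head=2, tape[-4..4]=000000010 (head:       ^)

Answer: 2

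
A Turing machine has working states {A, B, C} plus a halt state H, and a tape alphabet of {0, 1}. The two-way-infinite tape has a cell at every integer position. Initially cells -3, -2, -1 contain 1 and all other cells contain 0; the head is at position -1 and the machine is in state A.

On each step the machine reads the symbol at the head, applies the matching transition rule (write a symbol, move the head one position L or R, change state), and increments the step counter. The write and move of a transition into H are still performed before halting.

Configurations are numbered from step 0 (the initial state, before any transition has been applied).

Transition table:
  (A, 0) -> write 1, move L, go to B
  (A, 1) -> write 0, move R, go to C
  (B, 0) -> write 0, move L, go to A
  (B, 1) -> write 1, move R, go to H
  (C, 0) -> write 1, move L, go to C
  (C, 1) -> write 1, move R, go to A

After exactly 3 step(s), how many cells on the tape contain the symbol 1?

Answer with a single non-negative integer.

Step 1: in state A at pos -1, read 1 -> (A,1)->write 0,move R,goto C. Now: state=C, head=0, tape[-4..1]=011000 (head:     ^)
Step 2: in state C at pos 0, read 0 -> (C,0)->write 1,move L,goto C. Now: state=C, head=-1, tape[-4..1]=011010 (head:    ^)
Step 3: in state C at pos -1, read 0 -> (C,0)->write 1,move L,goto C. Now: state=C, head=-2, tape[-4..1]=011110 (head:   ^)
Cells containing 1 after step 3: {-3, -2, -1, 0} -> 4 cell(s)

Answer: 4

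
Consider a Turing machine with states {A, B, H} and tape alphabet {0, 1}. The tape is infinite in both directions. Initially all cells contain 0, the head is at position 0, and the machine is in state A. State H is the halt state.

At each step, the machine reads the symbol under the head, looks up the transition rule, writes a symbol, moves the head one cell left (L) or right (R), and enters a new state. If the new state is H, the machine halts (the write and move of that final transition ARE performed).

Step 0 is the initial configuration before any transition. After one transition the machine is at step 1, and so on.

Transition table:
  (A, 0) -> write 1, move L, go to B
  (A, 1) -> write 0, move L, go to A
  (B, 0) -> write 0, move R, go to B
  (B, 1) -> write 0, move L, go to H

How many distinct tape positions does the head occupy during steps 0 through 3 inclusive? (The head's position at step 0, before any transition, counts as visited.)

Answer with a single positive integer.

Step 1: in state A at pos 0, read 0 -> (A,0)->write 1,move L,goto B. Now: state=B, head=-1, tape[-2..1]=0010 (head:  ^)
Step 2: in state B at pos -1, read 0 -> (B,0)->write 0,move R,goto B. Now: state=B, head=0, tape[-2..1]=0010 (head:   ^)
Step 3: in state B at pos 0, read 1 -> (B,1)->write 0,move L,goto H. Now: state=H, head=-1, tape[-2..1]=0000 (head:  ^)
Head positions at steps 0..3: starting at 0, distinct positions visited = {-1, 0} -> 2 position(s)

Answer: 2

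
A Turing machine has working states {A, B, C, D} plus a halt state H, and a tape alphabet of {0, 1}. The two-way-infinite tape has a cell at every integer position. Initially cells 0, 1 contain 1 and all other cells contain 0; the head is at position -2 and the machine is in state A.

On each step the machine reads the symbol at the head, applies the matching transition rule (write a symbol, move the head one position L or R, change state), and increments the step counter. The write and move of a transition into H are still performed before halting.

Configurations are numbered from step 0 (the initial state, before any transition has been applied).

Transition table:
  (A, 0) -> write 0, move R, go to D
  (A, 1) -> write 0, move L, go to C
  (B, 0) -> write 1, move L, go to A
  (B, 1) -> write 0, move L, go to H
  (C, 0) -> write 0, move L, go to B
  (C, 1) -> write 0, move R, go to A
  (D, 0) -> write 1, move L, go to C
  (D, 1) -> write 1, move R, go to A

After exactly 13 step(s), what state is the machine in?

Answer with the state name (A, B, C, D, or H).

Step 1: in state A at pos -2, read 0 -> (A,0)->write 0,move R,goto D. Now: state=D, head=-1, tape[-3..2]=000110 (head:   ^)
Step 2: in state D at pos -1, read 0 -> (D,0)->write 1,move L,goto C. Now: state=C, head=-2, tape[-3..2]=001110 (head:  ^)
Step 3: in state C at pos -2, read 0 -> (C,0)->write 0,move L,goto B. Now: state=B, head=-3, tape[-4..2]=0001110 (head:  ^)
Step 4: in state B at pos -3, read 0 -> (B,0)->write 1,move L,goto A. Now: state=A, head=-4, tape[-5..2]=00101110 (head:  ^)
Step 5: in state A at pos -4, read 0 -> (A,0)->write 0,move R,goto D. Now: state=D, head=-3, tape[-5..2]=00101110 (head:   ^)
Step 6: in state D at pos -3, read 1 -> (D,1)->write 1,move R,goto A. Now: state=A, head=-2, tape[-5..2]=00101110 (head:    ^)
Step 7: in state A at pos -2, read 0 -> (A,0)->write 0,move R,goto D. Now: state=D, head=-1, tape[-5..2]=00101110 (head:     ^)
Step 8: in state D at pos -1, read 1 -> (D,1)->write 1,move R,goto A. Now: state=A, head=0, tape[-5..2]=00101110 (head:      ^)
Step 9: in state A at pos 0, read 1 -> (A,1)->write 0,move L,goto C. Now: state=C, head=-1, tape[-5..2]=00101010 (head:     ^)
Step 10: in state C at pos -1, read 1 -> (C,1)->write 0,move R,goto A. Now: state=A, head=0, tape[-5..2]=00100010 (head:      ^)
Step 11: in state A at pos 0, read 0 -> (A,0)->write 0,move R,goto D. Now: state=D, head=1, tape[-5..2]=00100010 (head:       ^)
Step 12: in state D at pos 1, read 1 -> (D,1)->write 1,move R,goto A. Now: state=A, head=2, tape[-5..3]=001000100 (head:        ^)
Step 13: in state A at pos 2, read 0 -> (A,0)->write 0,move R,goto D. Now: state=D, head=3, tape[-5..4]=0010001000 (head:         ^)

Answer: D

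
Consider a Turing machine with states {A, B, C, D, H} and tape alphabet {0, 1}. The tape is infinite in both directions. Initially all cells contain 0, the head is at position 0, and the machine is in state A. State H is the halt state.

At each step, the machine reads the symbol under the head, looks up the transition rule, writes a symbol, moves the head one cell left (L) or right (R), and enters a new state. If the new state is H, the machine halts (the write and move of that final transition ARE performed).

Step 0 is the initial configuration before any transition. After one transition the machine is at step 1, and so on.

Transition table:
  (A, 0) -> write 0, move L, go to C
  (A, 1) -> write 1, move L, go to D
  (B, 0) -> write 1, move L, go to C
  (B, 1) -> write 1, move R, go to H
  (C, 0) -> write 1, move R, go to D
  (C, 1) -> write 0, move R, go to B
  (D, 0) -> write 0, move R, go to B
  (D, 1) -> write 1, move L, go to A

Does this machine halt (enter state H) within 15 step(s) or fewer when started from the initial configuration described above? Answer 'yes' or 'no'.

Step 1: in state A at pos 0, read 0 -> (A,0)->write 0,move L,goto C. Now: state=C, head=-1, tape[-2..1]=0000 (head:  ^)
Step 2: in state C at pos -1, read 0 -> (C,0)->write 1,move R,goto D. Now: state=D, head=0, tape[-2..1]=0100 (head:   ^)
Step 3: in state D at pos 0, read 0 -> (D,0)->write 0,move R,goto B. Now: state=B, head=1, tape[-2..2]=01000 (head:    ^)
Step 4: in state B at pos 1, read 0 -> (B,0)->write 1,move L,goto C. Now: state=C, head=0, tape[-2..2]=01010 (head:   ^)
Step 5: in state C at pos 0, read 0 -> (C,0)->write 1,move R,goto D. Now: state=D, head=1, tape[-2..2]=01110 (head:    ^)
Step 6: in state D at pos 1, read 1 -> (D,1)->write 1,move L,goto A. Now: state=A, head=0, tape[-2..2]=01110 (head:   ^)
Step 7: in state A at pos 0, read 1 -> (A,1)->write 1,move L,goto D. Now: state=D, head=-1, tape[-2..2]=01110 (head:  ^)
Step 8: in state D at pos -1, read 1 -> (D,1)->write 1,move L,goto A. Now: state=A, head=-2, tape[-3..2]=001110 (head:  ^)
Step 9: in state A at pos -2, read 0 -> (A,0)->write 0,move L,goto C. Now: state=C, head=-3, tape[-4..2]=0001110 (head:  ^)
Step 10: in state C at pos -3, read 0 -> (C,0)->write 1,move R,goto D. Now: state=D, head=-2, tape[-4..2]=0101110 (head:   ^)
Step 11: in state D at pos -2, read 0 -> (D,0)->write 0,move R,goto B. Now: state=B, head=-1, tape[-4..2]=0101110 (head:    ^)
Step 12: in state B at pos -1, read 1 -> (B,1)->write 1,move R,goto H. Now: state=H, head=0, tape[-4..2]=0101110 (head:     ^)
State H reached at step 12; 12 <= 15 -> yes

Answer: yes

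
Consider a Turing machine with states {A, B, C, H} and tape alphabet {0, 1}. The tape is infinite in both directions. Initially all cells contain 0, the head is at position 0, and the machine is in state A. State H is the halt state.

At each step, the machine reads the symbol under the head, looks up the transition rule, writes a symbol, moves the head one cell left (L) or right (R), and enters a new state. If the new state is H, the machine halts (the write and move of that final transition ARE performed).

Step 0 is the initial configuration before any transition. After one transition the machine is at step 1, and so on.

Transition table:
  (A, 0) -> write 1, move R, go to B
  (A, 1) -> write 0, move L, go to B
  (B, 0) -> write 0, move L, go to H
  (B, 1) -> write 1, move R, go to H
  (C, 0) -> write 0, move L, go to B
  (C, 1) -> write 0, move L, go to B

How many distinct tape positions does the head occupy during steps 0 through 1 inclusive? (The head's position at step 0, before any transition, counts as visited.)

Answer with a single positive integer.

Answer: 2

Derivation:
Step 1: in state A at pos 0, read 0 -> (A,0)->write 1,move R,goto B. Now: state=B, head=1, tape[-1..2]=0100 (head:   ^)
Head positions at steps 0..1: starting at 0, distinct positions visited = {0, 1} -> 2 position(s)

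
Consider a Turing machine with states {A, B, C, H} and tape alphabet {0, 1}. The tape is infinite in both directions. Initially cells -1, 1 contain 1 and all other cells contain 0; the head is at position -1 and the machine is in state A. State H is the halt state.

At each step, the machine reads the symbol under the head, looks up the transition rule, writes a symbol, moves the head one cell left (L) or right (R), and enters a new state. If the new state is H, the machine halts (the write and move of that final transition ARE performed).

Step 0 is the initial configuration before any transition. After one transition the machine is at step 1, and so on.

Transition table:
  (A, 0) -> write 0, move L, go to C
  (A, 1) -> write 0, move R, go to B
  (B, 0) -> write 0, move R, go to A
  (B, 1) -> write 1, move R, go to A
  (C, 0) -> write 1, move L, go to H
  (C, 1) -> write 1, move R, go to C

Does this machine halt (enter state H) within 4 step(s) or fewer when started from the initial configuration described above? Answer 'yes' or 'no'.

Step 1: in state A at pos -1, read 1 -> (A,1)->write 0,move R,goto B. Now: state=B, head=0, tape[-2..2]=00010 (head:   ^)
Step 2: in state B at pos 0, read 0 -> (B,0)->write 0,move R,goto A. Now: state=A, head=1, tape[-2..2]=00010 (head:    ^)
Step 3: in state A at pos 1, read 1 -> (A,1)->write 0,move R,goto B. Now: state=B, head=2, tape[-2..3]=000000 (head:     ^)
Step 4: in state B at pos 2, read 0 -> (B,0)->write 0,move R,goto A. Now: state=A, head=3, tape[-2..4]=0000000 (head:      ^)
After 4 step(s): state = A (not H) -> not halted within 4 -> no

Answer: no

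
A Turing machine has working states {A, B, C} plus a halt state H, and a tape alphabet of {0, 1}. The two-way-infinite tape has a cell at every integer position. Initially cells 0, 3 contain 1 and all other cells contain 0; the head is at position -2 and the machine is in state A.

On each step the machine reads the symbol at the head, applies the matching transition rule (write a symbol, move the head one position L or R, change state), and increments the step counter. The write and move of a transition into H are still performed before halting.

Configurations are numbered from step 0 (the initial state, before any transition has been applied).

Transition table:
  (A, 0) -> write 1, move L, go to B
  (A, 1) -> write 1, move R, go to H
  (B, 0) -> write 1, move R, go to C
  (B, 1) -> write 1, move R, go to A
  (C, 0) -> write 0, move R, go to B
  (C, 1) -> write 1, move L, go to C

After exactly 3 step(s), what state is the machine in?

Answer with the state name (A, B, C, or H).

Step 1: in state A at pos -2, read 0 -> (A,0)->write 1,move L,goto B. Now: state=B, head=-3, tape[-4..4]=001010010 (head:  ^)
Step 2: in state B at pos -3, read 0 -> (B,0)->write 1,move R,goto C. Now: state=C, head=-2, tape[-4..4]=011010010 (head:   ^)
Step 3: in state C at pos -2, read 1 -> (C,1)->write 1,move L,goto C. Now: state=C, head=-3, tape[-4..4]=011010010 (head:  ^)

Answer: C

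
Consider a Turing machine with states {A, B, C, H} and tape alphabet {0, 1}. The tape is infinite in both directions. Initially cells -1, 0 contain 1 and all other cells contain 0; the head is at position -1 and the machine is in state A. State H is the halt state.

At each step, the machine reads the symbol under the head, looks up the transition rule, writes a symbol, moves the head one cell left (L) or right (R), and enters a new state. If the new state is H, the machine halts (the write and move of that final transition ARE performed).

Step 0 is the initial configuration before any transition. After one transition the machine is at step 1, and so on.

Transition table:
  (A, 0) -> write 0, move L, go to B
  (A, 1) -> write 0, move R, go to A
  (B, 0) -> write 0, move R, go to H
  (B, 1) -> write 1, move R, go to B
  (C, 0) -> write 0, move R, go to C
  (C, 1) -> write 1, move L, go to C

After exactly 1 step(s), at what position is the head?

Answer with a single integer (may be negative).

Answer: 0

Derivation:
Step 1: in state A at pos -1, read 1 -> (A,1)->write 0,move R,goto A. Now: state=A, head=0, tape[-2..1]=0010 (head:   ^)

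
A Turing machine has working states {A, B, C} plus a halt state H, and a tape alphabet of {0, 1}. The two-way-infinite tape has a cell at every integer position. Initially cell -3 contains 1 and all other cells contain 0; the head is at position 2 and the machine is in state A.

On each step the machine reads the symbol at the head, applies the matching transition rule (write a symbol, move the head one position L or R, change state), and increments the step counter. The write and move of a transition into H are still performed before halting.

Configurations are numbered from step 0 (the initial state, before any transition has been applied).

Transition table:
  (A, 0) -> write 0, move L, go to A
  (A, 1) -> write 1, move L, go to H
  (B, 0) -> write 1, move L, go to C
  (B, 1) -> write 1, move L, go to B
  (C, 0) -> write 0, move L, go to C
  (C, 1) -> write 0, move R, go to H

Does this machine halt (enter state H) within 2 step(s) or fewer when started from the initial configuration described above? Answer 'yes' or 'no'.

Step 1: in state A at pos 2, read 0 -> (A,0)->write 0,move L,goto A. Now: state=A, head=1, tape[-4..3]=01000000 (head:      ^)
Step 2: in state A at pos 1, read 0 -> (A,0)->write 0,move L,goto A. Now: state=A, head=0, tape[-4..3]=01000000 (head:     ^)
After 2 step(s): state = A (not H) -> not halted within 2 -> no

Answer: no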